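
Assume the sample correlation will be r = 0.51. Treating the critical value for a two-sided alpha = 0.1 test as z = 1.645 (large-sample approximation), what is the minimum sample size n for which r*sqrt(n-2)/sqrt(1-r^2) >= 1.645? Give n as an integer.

Need r·√(n−2)/√(1−r²) ≥ 1.645
√(n−2) ≥ 1.645·√(1−0.2601) / 0.51 = 1.645·0.860174 / 0.51 = 2.7745
n−2 ≥ 7.6979  ⇒  n ≥ 9.6979
Smallest integer n = 10

10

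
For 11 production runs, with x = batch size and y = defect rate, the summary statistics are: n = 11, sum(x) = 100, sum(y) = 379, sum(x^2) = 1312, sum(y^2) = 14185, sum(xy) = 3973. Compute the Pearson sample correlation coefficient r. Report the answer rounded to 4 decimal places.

S_xy = nΣxy − ΣxΣy = 11·3973 − 100·379 = 43703 − 37900 = 5803
S_xx = nΣx² − (Σx)² = 11·1312 − 100² = 14432 − 10000 = 4432
S_yy = nΣy² − (Σy)² = 11·14185 − 379² = 156035 − 143641 = 12394
r = S_xy / √(S_xx·S_yy) = 5803 / √(4432·12394) = 5803 / √54930208 = 5803 / 7411.4916 = 0.7830

0.7830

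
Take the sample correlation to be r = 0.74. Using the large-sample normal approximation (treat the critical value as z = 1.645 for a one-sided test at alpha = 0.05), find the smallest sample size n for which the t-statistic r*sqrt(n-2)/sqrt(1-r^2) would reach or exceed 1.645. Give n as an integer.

5

r√(n−2)/√(1−r²) ≥ 1.645  ⇔  n−2 ≥ (1.645)²·(1−r²)/r²
(1−r²)/r² = (1−0.5476)/0.5476 = 0.8262
n ≥ 2 + 2.706025·0.8262 = 2 + 2.2357 = 4.2357
⌈4.2357⌉ = 5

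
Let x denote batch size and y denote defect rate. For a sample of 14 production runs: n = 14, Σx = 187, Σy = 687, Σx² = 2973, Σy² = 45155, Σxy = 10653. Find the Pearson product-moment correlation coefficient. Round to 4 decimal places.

0.6332

Numerator: nΣxy − (Σx)(Σy) = 14·10653 − (187)(687) = 20673
Denominator: √[(nΣx²−(Σx)²)(nΣy²−(Σy)²)]
  nΣx²−(Σx)² = 14·2973 − 34969 = 6653;  nΣy²−(Σy)² = 14·45155 − 471969 = 160201
  √(6653·160201) = √1065817253 = 32646.8567
r = 20673 / 32646.8567 = 0.6332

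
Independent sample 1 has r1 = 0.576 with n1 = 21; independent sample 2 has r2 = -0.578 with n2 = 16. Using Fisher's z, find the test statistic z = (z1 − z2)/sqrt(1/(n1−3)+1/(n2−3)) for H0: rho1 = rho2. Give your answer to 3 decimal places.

3.615

z1 = atanh(0.576) = 0.656456,  z2 = atanh(-0.578) = -0.659454
SE = √(1/(n1−3) + 1/(n2−3)) = √(1/18 + 1/13) = √(0.0555556 + 0.0769231) = √0.1324787 = 0.363976
z = (z1 − z2)/SE = (0.656456 − (-0.659454)) / 0.363976 = 1.315910 / 0.363976 = 3.615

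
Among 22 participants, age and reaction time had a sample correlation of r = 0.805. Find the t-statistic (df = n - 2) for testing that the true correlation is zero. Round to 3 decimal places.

6.068

t = r·√(n−2) / √(1−r²) with r = 0.805, n = 22
  = 0.805·√20 / √(1 − 0.648025)
  = 0.805·4.472136 / 0.593275
  = 3.600069 / 0.593275 = 6.068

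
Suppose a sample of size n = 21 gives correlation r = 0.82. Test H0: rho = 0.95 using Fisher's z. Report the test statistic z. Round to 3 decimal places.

-2.864

Fisher z: atanh(0.82) = 1.156817, atanh(0.95) = 1.831781
z = (z_r − z_0)·√(n−3) = (1.156817 − 1.831781)·√18 = -0.674964 · 4.242641 = -2.864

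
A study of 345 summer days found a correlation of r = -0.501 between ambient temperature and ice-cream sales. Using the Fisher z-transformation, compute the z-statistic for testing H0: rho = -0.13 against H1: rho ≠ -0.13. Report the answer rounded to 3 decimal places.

-7.765

z_r = atanh(-0.501) = -0.550640,  z_0 = atanh(-0.13) = -0.130740
SE = 1/√(n−3) = 1/√342 = 0.054074
z = (z_r − z_0)/SE = (-0.550640 − (-0.130740)) / 0.054074 = -0.419900 / 0.054074 = -7.765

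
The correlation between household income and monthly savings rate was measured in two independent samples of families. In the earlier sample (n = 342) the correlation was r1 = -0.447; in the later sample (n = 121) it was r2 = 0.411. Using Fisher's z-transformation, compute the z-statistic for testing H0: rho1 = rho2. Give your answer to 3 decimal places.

z1 = atanh(-0.447) = -0.480945,  z2 = atanh(0.411) = 0.436814
SE = √(1/(n1−3) + 1/(n2−3)) = √(1/339 + 1/118) = √(0.0029499 + 0.0084746) = √0.0114245 = 0.106885
z = (z1 − z2)/SE = (-0.480945 − 0.436814) / 0.106885 = -0.917759 / 0.106885 = -8.586

-8.586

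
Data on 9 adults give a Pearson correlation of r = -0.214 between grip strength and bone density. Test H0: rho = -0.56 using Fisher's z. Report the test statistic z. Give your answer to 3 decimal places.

1.018

Fisher z: atanh(-0.214) = -0.217360, atanh(-0.56) = -0.632833
z = (z_r − z_0)·√(n−3) = (-0.217360 − (-0.632833))·√6 = 0.415473 · 2.449490 = 1.018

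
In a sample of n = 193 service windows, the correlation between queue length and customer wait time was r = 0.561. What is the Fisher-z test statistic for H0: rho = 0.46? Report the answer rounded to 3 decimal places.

1.888

Fisher z: atanh(0.561) = 0.634291, atanh(0.46) = 0.497311
z = (z_r − z_0)·√(n−3) = (0.634291 − 0.497311)·√190 = 0.136980 · 13.784049 = 1.888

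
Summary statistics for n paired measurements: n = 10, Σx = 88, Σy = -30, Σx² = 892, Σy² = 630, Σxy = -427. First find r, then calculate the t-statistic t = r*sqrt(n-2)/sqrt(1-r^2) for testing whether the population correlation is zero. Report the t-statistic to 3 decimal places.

-2.399

S_xy = nΣxy − ΣxΣy = 10·(-427) − 88·(-30) = -4270 − (-2640) = -1630
S_xx = nΣx² − (Σx)² = 10·892 − 88² = 8920 − 7744 = 1176
S_yy = nΣy² − (Σy)² = 10·630 − (-30)² = 6300 − 900 = 5400
r = S_xy / √(S_xx·S_yy) = -1630 / √(1176·5400) = -1630 / √6350400 = -1630 / 2520.0000 = -0.6468
t = r·√(n−2)/√(1−r²) = -0.6468·√8 / √(1−0.418350) = -1.829427 / 0.762660 = -2.399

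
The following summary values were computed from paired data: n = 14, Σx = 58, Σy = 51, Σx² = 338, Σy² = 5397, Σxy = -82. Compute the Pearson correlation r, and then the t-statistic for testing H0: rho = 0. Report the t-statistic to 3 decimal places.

Numerator: nΣxy − (Σx)(Σy) = 14·(-82) − (58)(51) = -4106
Denominator: √[(nΣx²−(Σx)²)(nΣy²−(Σy)²)]
  nΣx²−(Σx)² = 14·338 − 3364 = 1368;  nΣy²−(Σy)² = 14·5397 − 2601 = 72957
  √(1368·72957) = √99805176 = 9990.2541
r = -4106 / 9990.2541 = -0.4110
t = r·√(n−2)/√(1−r²) = -0.4110·√12 / √(1−0.168921) = -1.423746 / 0.911635 = -1.562

-1.562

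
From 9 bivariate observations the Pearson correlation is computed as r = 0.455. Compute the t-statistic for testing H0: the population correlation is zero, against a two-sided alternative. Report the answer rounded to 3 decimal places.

t = r·√(n−2) / √(1−r²) with r = 0.455, n = 9
  = 0.455·√7 / √(1 − 0.207025)
  = 0.455·2.645751 / 0.890491
  = 1.203817 / 0.890491 = 1.352

1.352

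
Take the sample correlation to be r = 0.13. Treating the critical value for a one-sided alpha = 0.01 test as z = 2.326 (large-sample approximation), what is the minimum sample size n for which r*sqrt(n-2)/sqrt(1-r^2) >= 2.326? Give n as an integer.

Need r·√(n−2)/√(1−r²) ≥ 2.326
√(n−2) ≥ 2.326·√(1−0.0169) / 0.13 = 2.326·0.991514 / 0.13 = 17.7405
n−2 ≥ 314.7253  ⇒  n ≥ 316.7253
Smallest integer n = 317

317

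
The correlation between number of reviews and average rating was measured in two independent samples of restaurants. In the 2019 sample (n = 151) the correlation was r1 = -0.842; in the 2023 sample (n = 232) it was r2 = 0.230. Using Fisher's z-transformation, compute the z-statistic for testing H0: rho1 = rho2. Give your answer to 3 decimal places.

z1 = atanh(-0.842) = -1.228006,  z2 = atanh(0.230) = 0.234189
SE = √(1/(n1−3) + 1/(n2−3)) = √(1/148 + 1/229) = √(0.0067568 + 0.0043668) = √0.0111236 = 0.105468
z = (z1 − z2)/SE = (-1.228006 − 0.234189) / 0.105468 = -1.462195 / 0.105468 = -13.864

-13.864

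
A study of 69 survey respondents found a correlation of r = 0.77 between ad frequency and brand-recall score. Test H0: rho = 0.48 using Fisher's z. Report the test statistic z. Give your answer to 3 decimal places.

4.040

Fisher z: atanh(0.77) = 1.020328, atanh(0.48) = 0.522984
z = (z_r − z_0)·√(n−3) = (1.020328 − 0.522984)·√66 = 0.497344 · 8.124038 = 4.040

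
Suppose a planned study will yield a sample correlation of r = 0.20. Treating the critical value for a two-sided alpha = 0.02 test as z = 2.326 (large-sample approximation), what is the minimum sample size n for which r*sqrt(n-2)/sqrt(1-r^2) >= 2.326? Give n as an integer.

Need r·√(n−2)/√(1−r²) ≥ 2.326
√(n−2) ≥ 2.326·√(1−0.0400) / 0.20 = 2.326·0.979796 / 0.20 = 11.3950
n−2 ≥ 129.8460  ⇒  n ≥ 131.8460
Smallest integer n = 132

132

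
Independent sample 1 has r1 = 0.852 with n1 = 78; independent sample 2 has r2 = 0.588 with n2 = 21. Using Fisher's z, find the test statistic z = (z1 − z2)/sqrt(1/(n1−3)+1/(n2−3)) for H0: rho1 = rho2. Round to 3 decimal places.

2.243

Fisher z-transforms: z1 = atanh(0.852) = 1.263405, z2 = atanh(0.588) = 0.674604; difference d = 0.588801
Var(d) = 1/75 + 1/18 = 0.0133333 + 0.0555556 = 0.0688889
z = d/√Var(d) = 0.588801 / √0.0688889 = 0.588801 / 0.262467 = 2.243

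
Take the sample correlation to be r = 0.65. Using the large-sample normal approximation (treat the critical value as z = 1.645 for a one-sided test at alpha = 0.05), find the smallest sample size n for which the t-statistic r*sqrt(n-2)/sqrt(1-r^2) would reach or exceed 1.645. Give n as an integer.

r√(n−2)/√(1−r²) ≥ 1.645  ⇔  n−2 ≥ (1.645)²·(1−r²)/r²
(1−r²)/r² = (1−0.4225)/0.4225 = 1.3669
n ≥ 2 + 2.706025·1.3669 = 2 + 3.6989 = 5.6989
⌈5.6989⌉ = 6

6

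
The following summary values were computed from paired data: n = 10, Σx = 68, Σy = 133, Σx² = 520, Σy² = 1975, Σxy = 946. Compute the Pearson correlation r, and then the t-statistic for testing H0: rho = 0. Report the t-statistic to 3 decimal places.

S_xy = nΣxy − ΣxΣy = 10·946 − 68·133 = 9460 − 9044 = 416
S_xx = nΣx² − (Σx)² = 10·520 − 68² = 5200 − 4624 = 576
S_yy = nΣy² − (Σy)² = 10·1975 − 133² = 19750 − 17689 = 2061
r = S_xy / √(S_xx·S_yy) = 416 / √(576·2061) = 416 / √1187136 = 416 / 1089.5577 = 0.3818
t = r·√(n−2)/√(1−r²) = 0.3818·√8 / √(1−0.145771) = 1.079893 / 0.924245 = 1.168

1.168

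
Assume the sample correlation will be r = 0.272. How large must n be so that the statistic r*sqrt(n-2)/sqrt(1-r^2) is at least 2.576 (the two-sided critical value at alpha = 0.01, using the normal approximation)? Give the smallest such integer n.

86

Need r·√(n−2)/√(1−r²) ≥ 2.576
√(n−2) ≥ 2.576·√(1−0.073984) / 0.272 = 2.576·0.962297 / 0.272 = 9.1135
n−2 ≥ 83.0559  ⇒  n ≥ 85.0559
Smallest integer n = 86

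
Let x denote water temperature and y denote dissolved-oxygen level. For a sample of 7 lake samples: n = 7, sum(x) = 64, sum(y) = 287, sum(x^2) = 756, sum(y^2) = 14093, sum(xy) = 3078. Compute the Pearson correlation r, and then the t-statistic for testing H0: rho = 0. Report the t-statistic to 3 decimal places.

2.321

S_xy = nΣxy − ΣxΣy = 7·3078 − 64·287 = 21546 − 18368 = 3178
S_xx = nΣx² − (Σx)² = 7·756 − 64² = 5292 − 4096 = 1196
S_yy = nΣy² − (Σy)² = 7·14093 − 287² = 98651 − 82369 = 16282
r = S_xy / √(S_xx·S_yy) = 3178 / √(1196·16282) = 3178 / √19473272 = 3178 / 4412.8530 = 0.7202
t = r·√(n−2)/√(1−r²) = 0.7202·√5 / √(1−0.518688) = 1.610416 / 0.693767 = 2.321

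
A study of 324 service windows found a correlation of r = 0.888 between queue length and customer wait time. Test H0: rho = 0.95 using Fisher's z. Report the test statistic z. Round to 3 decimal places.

Fisher z: atanh(0.888) = 1.412387, atanh(0.95) = 1.831781
z = (z_r − z_0)·√(n−3) = (1.412387 − 1.831781)·√321 = -0.419394 · 17.916473 = -7.514

-7.514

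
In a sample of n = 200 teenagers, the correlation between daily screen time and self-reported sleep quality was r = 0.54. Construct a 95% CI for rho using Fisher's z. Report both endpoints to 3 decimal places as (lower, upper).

z_r = atanh(0.54) = 0.604156;  SE = 1/√(n−3) = 1/√197 = 0.071247
z-limits: 0.604156 ± 1.960·0.071247 = 0.604156 ± 0.139644 = [0.464512, 0.743800]
ρ-limits: (tanh 0.464512, tanh 0.743800) = (0.434, 0.631)

(0.434, 0.631)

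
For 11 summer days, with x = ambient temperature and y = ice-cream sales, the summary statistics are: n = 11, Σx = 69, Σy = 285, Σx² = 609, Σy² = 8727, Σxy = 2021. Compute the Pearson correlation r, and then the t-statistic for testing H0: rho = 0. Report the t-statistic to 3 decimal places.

1.640

S_xy = nΣxy − ΣxΣy = 11·2021 − 69·285 = 22231 − 19665 = 2566
S_xx = nΣx² − (Σx)² = 11·609 − 69² = 6699 − 4761 = 1938
S_yy = nΣy² − (Σy)² = 11·8727 − 285² = 95997 − 81225 = 14772
r = S_xy / √(S_xx·S_yy) = 2566 / √(1938·14772) = 2566 / √28628136 = 2566 / 5350.5267 = 0.4796
t = r·√(n−2)/√(1−r²) = 0.4796·√9 / √(1−0.230016) = 1.438800 / 0.877487 = 1.640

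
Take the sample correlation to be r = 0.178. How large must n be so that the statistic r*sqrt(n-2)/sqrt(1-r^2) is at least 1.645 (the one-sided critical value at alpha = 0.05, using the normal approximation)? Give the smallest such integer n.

r√(n−2)/√(1−r²) ≥ 1.645  ⇔  n−2 ≥ (1.645)²·(1−r²)/r²
(1−r²)/r² = (1−0.031684)/0.031684 = 30.5617
n ≥ 2 + 2.706025·30.5617 = 2 + 82.7007 = 84.7007
⌈84.7007⌉ = 85

85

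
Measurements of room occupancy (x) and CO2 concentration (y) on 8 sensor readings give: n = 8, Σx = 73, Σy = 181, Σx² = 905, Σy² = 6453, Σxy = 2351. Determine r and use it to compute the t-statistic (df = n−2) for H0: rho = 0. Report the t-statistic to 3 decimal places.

6.293

Numerator: nΣxy − (Σx)(Σy) = 8·2351 − (73)(181) = 5595
Denominator: √[(nΣx²−(Σx)²)(nΣy²−(Σy)²)]
  nΣx²−(Σx)² = 8·905 − 5329 = 1911;  nΣy²−(Σy)² = 8·6453 − 32761 = 18863
  √(1911·18863) = √36047193 = 6003.9315
r = 5595 / 6003.9315 = 0.9319
t = r·√(n−2)/√(1−r²) = 0.9319·√6 / √(1−0.868438) = 2.282679 / 0.362715 = 6.293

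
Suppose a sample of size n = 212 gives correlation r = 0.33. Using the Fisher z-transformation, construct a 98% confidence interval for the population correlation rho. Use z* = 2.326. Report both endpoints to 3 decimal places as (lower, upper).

(0.180, 0.465)

Fisher z: z_r = atanh(r) = ½·ln((1+0.33)/(1−0.33)) = 0.342828
SE(z) = 1/√(n−3) = 1/√209 = 0.069171
98% ⇒ z* = 2.326; margin = 2.326·0.069171 = 0.160892
CI on z-scale: (0.181936, 0.503720)
Back-transform: tanh(0.181936) = 0.179955, tanh(0.503720) = 0.465038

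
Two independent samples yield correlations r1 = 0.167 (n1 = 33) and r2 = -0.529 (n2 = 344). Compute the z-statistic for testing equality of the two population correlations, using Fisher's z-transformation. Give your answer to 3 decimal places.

Fisher z-transforms: z1 = atanh(0.167) = 0.168579, z2 = atanh(-0.529) = -0.588756; difference d = 0.757335
Var(d) = 1/30 + 1/341 = 0.0333333 + 0.0029326 = 0.0362659
z = d/√Var(d) = 0.757335 / √0.0362659 = 0.757335 / 0.190436 = 3.977

3.977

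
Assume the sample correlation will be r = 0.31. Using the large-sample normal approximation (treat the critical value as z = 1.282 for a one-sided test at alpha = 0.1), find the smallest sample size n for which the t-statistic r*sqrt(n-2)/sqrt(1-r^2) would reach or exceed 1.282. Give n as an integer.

18

r√(n−2)/√(1−r²) ≥ 1.282  ⇔  n−2 ≥ (1.282)²·(1−r²)/r²
(1−r²)/r² = (1−0.0961)/0.0961 = 9.4058
n ≥ 2 + 1.643524·9.4058 = 2 + 15.4587 = 17.4587
⌈17.4587⌉ = 18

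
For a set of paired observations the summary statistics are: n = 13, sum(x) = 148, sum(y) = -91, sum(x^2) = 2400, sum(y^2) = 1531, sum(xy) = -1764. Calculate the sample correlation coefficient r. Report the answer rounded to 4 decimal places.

-0.9105

Numerator: nΣxy − (Σx)(Σy) = 13·(-1764) − (148)(-91) = -9464
Denominator: √[(nΣx²−(Σx)²)(nΣy²−(Σy)²)]
  nΣx²−(Σx)² = 13·2400 − 21904 = 9296;  nΣy²−(Σy)² = 13·1531 − 8281 = 11622
  √(9296·11622) = √108038112 = 10394.1383
r = -9464 / 10394.1383 = -0.9105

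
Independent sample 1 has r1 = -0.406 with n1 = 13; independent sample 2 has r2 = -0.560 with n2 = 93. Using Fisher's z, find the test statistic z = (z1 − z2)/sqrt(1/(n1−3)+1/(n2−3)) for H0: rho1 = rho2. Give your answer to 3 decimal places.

Fisher z-transforms: z1 = atanh(-0.406) = -0.430812, z2 = atanh(-0.560) = -0.632833; difference d = 0.202021
Var(d) = 1/10 + 1/90 = 0.1000000 + 0.0111111 = 0.1111111
z = d/√Var(d) = 0.202021 / √0.1111111 = 0.202021 / 0.333333 = 0.606

0.606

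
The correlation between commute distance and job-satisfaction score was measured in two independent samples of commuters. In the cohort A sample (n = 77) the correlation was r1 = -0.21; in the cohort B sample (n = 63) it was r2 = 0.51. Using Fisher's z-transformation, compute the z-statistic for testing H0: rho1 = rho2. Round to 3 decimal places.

-4.466

Fisher z-transforms: z1 = atanh(-0.21) = -0.213171, z2 = atanh(0.51) = 0.562730; difference d = -0.775901
Var(d) = 1/74 + 1/60 = 0.0135135 + 0.0166667 = 0.0301802
z = d/√Var(d) = -0.775901 / √0.0301802 = -0.775901 / 0.173724 = -4.466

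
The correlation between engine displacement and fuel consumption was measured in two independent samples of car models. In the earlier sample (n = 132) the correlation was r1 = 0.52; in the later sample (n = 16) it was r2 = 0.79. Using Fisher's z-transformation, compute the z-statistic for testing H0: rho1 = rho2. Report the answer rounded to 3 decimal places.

-1.701

Fisher z-transforms: z1 = atanh(0.52) = 0.576340, z2 = atanh(0.79) = 1.071432; difference d = -0.495092
Var(d) = 1/129 + 1/13 = 0.0077519 + 0.0769231 = 0.0846750
z = d/√Var(d) = -0.495092 / √0.0846750 = -0.495092 / 0.290990 = -1.701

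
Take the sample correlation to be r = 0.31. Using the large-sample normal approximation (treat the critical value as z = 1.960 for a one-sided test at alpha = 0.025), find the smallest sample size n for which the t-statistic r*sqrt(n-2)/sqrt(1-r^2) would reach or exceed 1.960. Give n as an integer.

r√(n−2)/√(1−r²) ≥ 1.960  ⇔  n−2 ≥ (1.960)²·(1−r²)/r²
(1−r²)/r² = (1−0.0961)/0.0961 = 9.4058
n ≥ 2 + 3.8416·9.4058 = 2 + 36.1333 = 38.1333
⌈38.1333⌉ = 39

39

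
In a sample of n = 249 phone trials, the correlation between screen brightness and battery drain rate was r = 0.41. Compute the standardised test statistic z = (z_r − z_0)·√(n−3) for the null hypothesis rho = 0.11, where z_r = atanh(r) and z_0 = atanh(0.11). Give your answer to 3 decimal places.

Fisher z: atanh(0.41) = 0.435611, atanh(0.11) = 0.110447
z = (z_r − z_0)·√(n−3) = (0.435611 − 0.110447)·√246 = 0.325164 · 15.684387 = 5.100

5.100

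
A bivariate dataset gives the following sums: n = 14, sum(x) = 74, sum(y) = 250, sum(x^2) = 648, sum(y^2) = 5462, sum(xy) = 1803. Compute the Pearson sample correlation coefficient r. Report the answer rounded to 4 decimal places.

0.9513

Numerator: nΣxy − (Σx)(Σy) = 14·1803 − (74)(250) = 6742
Denominator: √[(nΣx²−(Σx)²)(nΣy²−(Σy)²)]
  nΣx²−(Σx)² = 14·648 − 5476 = 3596;  nΣy²−(Σy)² = 14·5462 − 62500 = 13968
  √(3596·13968) = √50228928 = 7087.2370
r = 6742 / 7087.2370 = 0.9513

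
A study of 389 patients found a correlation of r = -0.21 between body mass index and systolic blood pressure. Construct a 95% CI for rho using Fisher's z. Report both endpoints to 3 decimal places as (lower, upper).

(-0.303, -0.113)

z_r = atanh(-0.21) = -0.213171;  SE = 1/√(n−3) = 1/√386 = 0.050899
z-limits: -0.213171 ± 1.960·0.050899 = -0.213171 ± 0.099762 = [-0.312933, -0.113409]
ρ-limits: (tanh -0.312933, tanh -0.113409) = (-0.303, -0.113)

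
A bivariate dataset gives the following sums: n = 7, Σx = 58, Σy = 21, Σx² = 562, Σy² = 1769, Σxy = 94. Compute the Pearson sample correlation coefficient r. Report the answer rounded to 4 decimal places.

-0.2146

Numerator: nΣxy − (Σx)(Σy) = 7·94 − (58)(21) = -560
Denominator: √[(nΣx²−(Σx)²)(nΣy²−(Σy)²)]
  nΣx²−(Σx)² = 7·562 − 3364 = 570;  nΣy²−(Σy)² = 7·1769 − 441 = 11942
  √(570·11942) = √6806940 = 2609.0113
r = -560 / 2609.0113 = -0.2146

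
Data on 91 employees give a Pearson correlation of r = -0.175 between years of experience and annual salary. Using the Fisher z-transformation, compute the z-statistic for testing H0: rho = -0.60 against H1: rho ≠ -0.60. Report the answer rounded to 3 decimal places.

Fisher z: atanh(-0.175) = -0.176820, atanh(-0.60) = -0.693147
z = (z_r − z_0)·√(n−3) = (-0.176820 − (-0.693147))·√88 = 0.516327 · 9.380832 = 4.844

4.844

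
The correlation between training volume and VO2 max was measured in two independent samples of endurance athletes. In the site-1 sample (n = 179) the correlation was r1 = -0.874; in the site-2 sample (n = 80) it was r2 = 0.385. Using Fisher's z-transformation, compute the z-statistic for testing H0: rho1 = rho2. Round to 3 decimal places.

z1 = atanh(-0.874) = -1.349774,  z2 = atanh(0.385) = 0.405917
SE = √(1/(n1−3) + 1/(n2−3)) = √(1/176 + 1/77) = √(0.0056818 + 0.0129870) = √0.0186688 = 0.136634
z = (z1 − z2)/SE = (-1.349774 − 0.405917) / 0.136634 = -1.755691 / 0.136634 = -12.850

-12.850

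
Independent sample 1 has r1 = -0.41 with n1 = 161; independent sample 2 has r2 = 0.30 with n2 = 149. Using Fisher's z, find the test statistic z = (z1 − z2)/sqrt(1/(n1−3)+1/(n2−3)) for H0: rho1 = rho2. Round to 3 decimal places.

z1 = atanh(-0.41) = -0.435611,  z2 = atanh(0.30) = 0.309520
SE = √(1/(n1−3) + 1/(n2−3)) = √(1/158 + 1/146) = √(0.0063291 + 0.0068493) = √0.0131784 = 0.114797
z = (z1 − z2)/SE = (-0.435611 − 0.309520) / 0.114797 = -0.745131 / 0.114797 = -6.491

-6.491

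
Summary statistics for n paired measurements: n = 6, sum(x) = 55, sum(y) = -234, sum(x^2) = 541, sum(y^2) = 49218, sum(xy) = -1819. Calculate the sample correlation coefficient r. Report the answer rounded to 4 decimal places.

0.2683

Numerator: nΣxy − (Σx)(Σy) = 6·(-1819) − (55)(-234) = 1956
Denominator: √[(nΣx²−(Σx)²)(nΣy²−(Σy)²)]
  nΣx²−(Σx)² = 6·541 − 3025 = 221;  nΣy²−(Σy)² = 6·49218 − 54756 = 240552
  √(221·240552) = √53161992 = 7291.2271
r = 1956 / 7291.2271 = 0.2683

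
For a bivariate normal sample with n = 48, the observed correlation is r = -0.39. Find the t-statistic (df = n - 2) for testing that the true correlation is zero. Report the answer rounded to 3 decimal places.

-2.873

1 − r² = 1 − 0.1521 = 0.8479;  √(1−r²) = 0.920815
√(n−2) = √46 = 6.782330
t = r·√(n−2)/√(1−r²) = -0.39 · 6.782330 / 0.920815 = -2.873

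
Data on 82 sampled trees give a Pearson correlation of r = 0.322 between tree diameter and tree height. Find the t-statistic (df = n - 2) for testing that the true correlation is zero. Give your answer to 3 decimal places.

3.042

t = r·√(n−2) / √(1−r²) with r = 0.322, n = 82
  = 0.322·√80 / √(1 − 0.103684)
  = 0.322·8.944272 / 0.946740
  = 2.880056 / 0.946740 = 3.042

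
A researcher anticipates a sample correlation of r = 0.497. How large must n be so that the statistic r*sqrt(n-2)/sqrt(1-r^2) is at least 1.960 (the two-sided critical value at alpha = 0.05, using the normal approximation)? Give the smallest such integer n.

14

Need r·√(n−2)/√(1−r²) ≥ 1.960
√(n−2) ≥ 1.960·√(1−0.247009) / 0.497 = 1.960·0.867751 / 0.497 = 3.4221
n−2 ≥ 11.7108  ⇒  n ≥ 13.7108
Smallest integer n = 14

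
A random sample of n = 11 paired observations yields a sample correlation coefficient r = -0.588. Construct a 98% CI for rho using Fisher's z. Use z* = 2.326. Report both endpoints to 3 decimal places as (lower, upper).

(-0.905, 0.147)

Fisher z: z_r = atanh(r) = ½·ln((1+(-0.588))/(1−(-0.588))) = -0.674604
SE(z) = 1/√(n−3) = 1/√8 = 0.353553
98% ⇒ z* = 2.326; margin = 2.326·0.353553 = 0.822364
CI on z-scale: (-1.496968, 0.147760)
Back-transform: tanh(-1.496968) = -0.904599, tanh(0.147760) = 0.146694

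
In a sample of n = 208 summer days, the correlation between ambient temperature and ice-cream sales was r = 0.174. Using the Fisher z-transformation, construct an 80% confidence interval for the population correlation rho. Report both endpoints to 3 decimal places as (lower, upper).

(0.086, 0.259)

z_r = atanh(0.174) = 0.175789;  SE = 1/√(n−3) = 1/√205 = 0.069843
z-limits: 0.175789 ± 1.282·0.069843 = 0.175789 ± 0.089539 = [0.086250, 0.265328]
ρ-limits: (tanh 0.086250, tanh 0.265328) = (0.086, 0.259)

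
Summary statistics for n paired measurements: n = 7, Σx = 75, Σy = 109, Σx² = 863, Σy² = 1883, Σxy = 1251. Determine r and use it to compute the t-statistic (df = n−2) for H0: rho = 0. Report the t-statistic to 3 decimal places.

2.895

Numerator: nΣxy − (Σx)(Σy) = 7·1251 − (75)(109) = 582
Denominator: √[(nΣx²−(Σx)²)(nΣy²−(Σy)²)]
  nΣx²−(Σx)² = 7·863 − 5625 = 416;  nΣy²−(Σy)² = 7·1883 − 11881 = 1300
  √(416·1300) = √540800 = 735.3911
r = 582 / 735.3911 = 0.7914
t = r·√(n−2)/√(1−r²) = 0.7914·√5 / √(1−0.626314) = 1.769624 / 0.611299 = 2.895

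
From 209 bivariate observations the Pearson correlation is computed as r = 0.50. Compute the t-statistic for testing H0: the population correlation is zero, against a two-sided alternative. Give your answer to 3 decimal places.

8.307

1 − r² = 1 − 0.2500 = 0.7500;  √(1−r²) = 0.866025
√(n−2) = √207 = 14.387495
t = r·√(n−2)/√(1−r²) = 0.50 · 14.387495 / 0.866025 = 8.307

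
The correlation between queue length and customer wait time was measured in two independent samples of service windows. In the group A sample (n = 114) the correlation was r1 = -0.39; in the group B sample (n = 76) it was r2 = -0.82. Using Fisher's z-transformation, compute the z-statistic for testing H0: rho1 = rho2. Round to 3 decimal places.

4.944

Fisher z-transforms: z1 = atanh(-0.39) = -0.411800, z2 = atanh(-0.82) = -1.156817; difference d = 0.745017
Var(d) = 1/111 + 1/73 = 0.0090090 + 0.0136986 = 0.0227076
z = d/√Var(d) = 0.745017 / √0.0227076 = 0.745017 / 0.150690 = 4.944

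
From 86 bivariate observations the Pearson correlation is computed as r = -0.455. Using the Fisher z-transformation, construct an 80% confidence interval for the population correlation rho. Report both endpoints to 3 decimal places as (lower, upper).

Fisher z: z_r = atanh(r) = ½·ln((1+(-0.455))/(1−(-0.455))) = -0.490988
SE(z) = 1/√(n−3) = 1/√83 = 0.109764
80% ⇒ z* = 1.282; margin = 1.282·0.109764 = 0.140717
CI on z-scale: (-0.631705, -0.350271)
Back-transform: tanh(-0.631705) = -0.559225, tanh(-0.350271) = -0.336616

(-0.559, -0.337)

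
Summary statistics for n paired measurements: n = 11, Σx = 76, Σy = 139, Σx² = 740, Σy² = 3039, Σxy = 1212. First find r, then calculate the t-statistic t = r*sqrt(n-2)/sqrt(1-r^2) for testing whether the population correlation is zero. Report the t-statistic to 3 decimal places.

Numerator: nΣxy − (Σx)(Σy) = 11·1212 − (76)(139) = 2768
Denominator: √[(nΣx²−(Σx)²)(nΣy²−(Σy)²)]
  nΣx²−(Σx)² = 11·740 − 5776 = 2364;  nΣy²−(Σy)² = 11·3039 − 19321 = 14108
  √(2364·14108) = √33351312 = 5775.0595
r = 2768 / 5775.0595 = 0.4793
t = r·√(n−2)/√(1−r²) = 0.4793·√9 / √(1−0.229728) = 1.437900 / 0.877651 = 1.638

1.638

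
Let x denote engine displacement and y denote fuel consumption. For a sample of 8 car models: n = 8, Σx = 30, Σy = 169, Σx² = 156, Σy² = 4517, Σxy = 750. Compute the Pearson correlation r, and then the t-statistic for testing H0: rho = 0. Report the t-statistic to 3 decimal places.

S_xy = nΣxy − ΣxΣy = 8·750 − 30·169 = 6000 − 5070 = 930
S_xx = nΣx² − (Σx)² = 8·156 − 30² = 1248 − 900 = 348
S_yy = nΣy² − (Σy)² = 8·4517 − 169² = 36136 − 28561 = 7575
r = S_xy / √(S_xx·S_yy) = 930 / √(348·7575) = 930 / √2636100 = 930 / 1623.6071 = 0.5728
t = r·√(n−2)/√(1−r²) = 0.5728·√6 / √(1−0.328100) = 1.403068 / 0.819695 = 1.712

1.712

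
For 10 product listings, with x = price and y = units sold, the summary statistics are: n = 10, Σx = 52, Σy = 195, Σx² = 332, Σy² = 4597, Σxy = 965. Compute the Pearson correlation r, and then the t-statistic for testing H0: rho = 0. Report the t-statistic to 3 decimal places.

-0.642

S_xy = nΣxy − ΣxΣy = 10·965 − 52·195 = 9650 − 10140 = -490
S_xx = nΣx² − (Σx)² = 10·332 − 52² = 3320 − 2704 = 616
S_yy = nΣy² − (Σy)² = 10·4597 − 195² = 45970 − 38025 = 7945
r = S_xy / √(S_xx·S_yy) = -490 / √(616·7945) = -490 / √4894120 = -490 / 2212.2658 = -0.2215
t = r·√(n−2)/√(1−r²) = -0.2215·√8 / √(1−0.049062) = -0.626497 / 0.975160 = -0.642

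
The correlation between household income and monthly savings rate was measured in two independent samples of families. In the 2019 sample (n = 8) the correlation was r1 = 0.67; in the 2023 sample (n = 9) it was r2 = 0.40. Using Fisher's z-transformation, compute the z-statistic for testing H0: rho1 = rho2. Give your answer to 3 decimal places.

Fisher z-transforms: z1 = atanh(0.67) = 0.810743, z2 = atanh(0.40) = 0.423649; difference d = 0.387094
Var(d) = 1/5 + 1/6 = 0.2000000 + 0.1666667 = 0.3666667
z = d/√Var(d) = 0.387094 / √0.3666667 = 0.387094 / 0.605530 = 0.639

0.639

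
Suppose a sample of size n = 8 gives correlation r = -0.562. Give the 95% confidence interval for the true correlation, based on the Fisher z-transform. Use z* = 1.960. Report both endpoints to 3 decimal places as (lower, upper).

Fisher z: z_r = atanh(r) = ½·ln((1+(-0.562))/(1−(-0.562))) = -0.635752
SE(z) = 1/√(n−3) = 1/√5 = 0.447214
95% ⇒ z* = 1.960; margin = 1.960·0.447214 = 0.876539
CI on z-scale: (-1.512291, 0.240787)
Back-transform: tanh(-1.512291) = -0.907345, tanh(0.240787) = 0.236239

(-0.907, 0.236)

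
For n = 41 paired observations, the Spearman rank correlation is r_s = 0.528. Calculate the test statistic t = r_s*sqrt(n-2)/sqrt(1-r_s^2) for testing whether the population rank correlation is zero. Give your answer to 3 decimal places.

t = r_s·√(n−2) / √(1−r_s²) with r_s = 0.528, n = 41
  = 0.528·√39 / √(1 − 0.278784)
  = 0.528·6.244998 / 0.849244
  = 3.297359 / 0.849244 = 3.883

3.883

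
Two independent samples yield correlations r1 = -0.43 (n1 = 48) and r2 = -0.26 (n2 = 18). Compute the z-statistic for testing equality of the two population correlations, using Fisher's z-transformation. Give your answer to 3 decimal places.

-0.650

Fisher z-transforms: z1 = atanh(-0.43) = -0.459897, z2 = atanh(-0.26) = -0.266108; difference d = -0.193789
Var(d) = 1/45 + 1/15 = 0.0222222 + 0.0666667 = 0.0888889
z = d/√Var(d) = -0.193789 / √0.0888889 = -0.193789 / 0.298142 = -0.650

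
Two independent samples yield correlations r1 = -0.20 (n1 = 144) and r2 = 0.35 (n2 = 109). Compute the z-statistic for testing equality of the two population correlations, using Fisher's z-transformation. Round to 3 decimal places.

-4.420

z1 = atanh(-0.20) = -0.202733,  z2 = atanh(0.35) = 0.365444
SE = √(1/(n1−3) + 1/(n2−3)) = √(1/141 + 1/106) = √(0.0070922 + 0.0094340) = √0.0165262 = 0.128554
z = (z1 − z2)/SE = (-0.202733 − 0.365444) / 0.128554 = -0.568177 / 0.128554 = -4.420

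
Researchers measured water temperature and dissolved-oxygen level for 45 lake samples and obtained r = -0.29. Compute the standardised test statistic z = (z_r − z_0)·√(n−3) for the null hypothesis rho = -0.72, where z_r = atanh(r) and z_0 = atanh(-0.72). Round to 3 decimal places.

3.947

Fisher z: atanh(-0.29) = -0.298566, atanh(-0.72) = -0.907645
z = (z_r − z_0)·√(n−3) = (-0.298566 − (-0.907645))·√42 = 0.609079 · 6.480741 = 3.947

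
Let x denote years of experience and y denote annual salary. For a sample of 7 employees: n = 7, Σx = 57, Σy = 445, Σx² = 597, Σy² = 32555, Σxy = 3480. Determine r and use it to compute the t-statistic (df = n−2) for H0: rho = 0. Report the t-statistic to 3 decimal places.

S_xy = nΣxy − ΣxΣy = 7·3480 − 57·445 = 24360 − 25365 = -1005
S_xx = nΣx² − (Σx)² = 7·597 − 57² = 4179 − 3249 = 930
S_yy = nΣy² − (Σy)² = 7·32555 − 445² = 227885 − 198025 = 29860
r = S_xy / √(S_xx·S_yy) = -1005 / √(930·29860) = -1005 / √27769800 = -1005 / 5269.7059 = -0.1907
t = r·√(n−2)/√(1−r²) = -0.1907·√5 / √(1−0.036366) = -0.426418 / 0.981649 = -0.434

-0.434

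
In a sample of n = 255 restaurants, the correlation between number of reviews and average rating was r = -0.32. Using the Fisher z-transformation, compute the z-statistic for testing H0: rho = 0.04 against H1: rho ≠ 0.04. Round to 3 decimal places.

-5.900

z_r = atanh(-0.32) = -0.331647,  z_0 = atanh(0.04) = 0.040021
SE = 1/√(n−3) = 1/√252 = 0.062994
z = (z_r − z_0)/SE = (-0.331647 − 0.040021) / 0.062994 = -0.371668 / 0.062994 = -5.900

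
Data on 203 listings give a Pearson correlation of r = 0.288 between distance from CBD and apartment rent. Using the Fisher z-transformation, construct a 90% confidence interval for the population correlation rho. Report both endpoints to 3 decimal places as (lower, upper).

Fisher z: z_r = atanh(r) = ½·ln((1+0.288)/(1−0.288)) = 0.296384
SE(z) = 1/√(n−3) = 1/√200 = 0.070711
90% ⇒ z* = 1.645; margin = 1.645·0.070711 = 0.116320
CI on z-scale: (0.180064, 0.412704)
Back-transform: tanh(0.180064) = 0.178143, tanh(0.412704) = 0.390766

(0.178, 0.391)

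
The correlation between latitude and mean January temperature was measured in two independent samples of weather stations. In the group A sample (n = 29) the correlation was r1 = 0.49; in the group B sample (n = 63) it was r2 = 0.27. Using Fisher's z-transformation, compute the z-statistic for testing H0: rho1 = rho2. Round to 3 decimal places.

Fisher z-transforms: z1 = atanh(0.49) = 0.536060, z2 = atanh(0.27) = 0.276864; difference d = 0.259196
Var(d) = 1/26 + 1/60 = 0.0384615 + 0.0166667 = 0.0551282
z = d/√Var(d) = 0.259196 / √0.0551282 = 0.259196 / 0.234794 = 1.104

1.104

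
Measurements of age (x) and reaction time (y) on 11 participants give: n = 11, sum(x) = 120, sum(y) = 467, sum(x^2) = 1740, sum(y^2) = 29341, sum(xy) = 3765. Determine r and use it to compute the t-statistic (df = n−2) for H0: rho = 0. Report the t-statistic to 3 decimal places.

-2.612

Numerator: nΣxy − (Σx)(Σy) = 11·3765 − (120)(467) = -14625
Denominator: √[(nΣx²−(Σx)²)(nΣy²−(Σy)²)]
  nΣx²−(Σx)² = 11·1740 − 14400 = 4740;  nΣy²−(Σy)² = 11·29341 − 218089 = 104662
  √(4740·104662) = √496097880 = 22273.2548
r = -14625 / 22273.2548 = -0.6566
t = r·√(n−2)/√(1−r²) = -0.6566·√9 / √(1−0.431124) = -1.969800 / 0.754239 = -2.612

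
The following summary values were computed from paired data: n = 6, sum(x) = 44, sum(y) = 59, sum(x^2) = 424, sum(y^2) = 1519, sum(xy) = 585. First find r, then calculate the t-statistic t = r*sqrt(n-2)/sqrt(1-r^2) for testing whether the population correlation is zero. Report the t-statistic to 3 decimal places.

S_xy = nΣxy − ΣxΣy = 6·585 − 44·59 = 3510 − 2596 = 914
S_xx = nΣx² − (Σx)² = 6·424 − 44² = 2544 − 1936 = 608
S_yy = nΣy² − (Σy)² = 6·1519 − 59² = 9114 − 3481 = 5633
r = S_xy / √(S_xx·S_yy) = 914 / √(608·5633) = 914 / √3424864 = 914 / 1850.6388 = 0.4939
t = r·√(n−2)/√(1−r²) = 0.4939·√4 / √(1−0.243937) = 0.987800 / 0.869519 = 1.136

1.136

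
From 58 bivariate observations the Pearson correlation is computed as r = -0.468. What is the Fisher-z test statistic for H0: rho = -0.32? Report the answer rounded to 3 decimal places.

-1.304

Fisher z: atanh(-0.468) = -0.507506, atanh(-0.32) = -0.331647
z = (z_r − z_0)·√(n−3) = (-0.507506 − (-0.331647))·√55 = -0.175859 · 7.416198 = -1.304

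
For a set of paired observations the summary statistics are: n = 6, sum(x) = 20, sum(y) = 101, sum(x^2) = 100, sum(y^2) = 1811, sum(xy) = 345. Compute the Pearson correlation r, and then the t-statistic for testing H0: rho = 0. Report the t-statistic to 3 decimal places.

0.277

S_xy = nΣxy − ΣxΣy = 6·345 − 20·101 = 2070 − 2020 = 50
S_xx = nΣx² − (Σx)² = 6·100 − 20² = 600 − 400 = 200
S_yy = nΣy² − (Σy)² = 6·1811 − 101² = 10866 − 10201 = 665
r = S_xy / √(S_xx·S_yy) = 50 / √(200·665) = 50 / √133000 = 50 / 364.6917 = 0.1371
t = r·√(n−2)/√(1−r²) = 0.1371·√4 / √(1−0.018796) = 0.274200 / 0.990557 = 0.277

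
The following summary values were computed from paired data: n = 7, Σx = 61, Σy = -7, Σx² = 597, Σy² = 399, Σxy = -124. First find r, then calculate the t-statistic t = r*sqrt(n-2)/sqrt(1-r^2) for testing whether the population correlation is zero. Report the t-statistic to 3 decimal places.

-0.957

S_xy = nΣxy − ΣxΣy = 7·(-124) − 61·(-7) = -868 − (-427) = -441
S_xx = nΣx² − (Σx)² = 7·597 − 61² = 4179 − 3721 = 458
S_yy = nΣy² − (Σy)² = 7·399 − (-7)² = 2793 − 49 = 2744
r = S_xy / √(S_xx·S_yy) = -441 / √(458·2744) = -441 / √1256752 = -441 / 1121.0495 = -0.3934
t = r·√(n−2)/√(1−r²) = -0.3934·√5 / √(1−0.154764) = -0.879669 / 0.919367 = -0.957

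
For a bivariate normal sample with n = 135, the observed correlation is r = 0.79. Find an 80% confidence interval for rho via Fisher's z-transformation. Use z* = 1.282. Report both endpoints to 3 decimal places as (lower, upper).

Fisher z: z_r = atanh(r) = ½·ln((1+0.79)/(1−0.79)) = 1.071432
SE(z) = 1/√(n−3) = 1/√132 = 0.087039
80% ⇒ z* = 1.282; margin = 1.282·0.087039 = 0.111584
CI on z-scale: (0.959848, 1.183016)
Back-transform: tanh(0.959848) = 0.744209, tanh(1.183016) = 0.828400

(0.744, 0.828)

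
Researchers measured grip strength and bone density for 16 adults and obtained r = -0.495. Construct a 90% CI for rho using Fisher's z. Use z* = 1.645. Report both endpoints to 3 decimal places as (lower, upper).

(-0.761, -0.086)

Fisher z: z_r = atanh(r) = ½·ln((1+(-0.495))/(1−(-0.495))) = -0.542662
SE(z) = 1/√(n−3) = 1/√13 = 0.277350
90% ⇒ z* = 1.645; margin = 1.645·0.277350 = 0.456241
CI on z-scale: (-0.998903, -0.086421)
Back-transform: tanh(-0.998903) = -0.761133, tanh(-0.086421) = -0.086206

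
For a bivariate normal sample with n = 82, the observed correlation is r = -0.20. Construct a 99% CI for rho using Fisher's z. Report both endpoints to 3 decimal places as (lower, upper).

z_r = atanh(-0.20) = -0.202733;  SE = 1/√(n−3) = 1/√79 = 0.112509
z-limits: -0.202733 ± 2.576·0.112509 = -0.202733 ± 0.289823 = [-0.492556, 0.087090]
ρ-limits: (tanh -0.492556, tanh 0.087090) = (-0.456, 0.087)

(-0.456, 0.087)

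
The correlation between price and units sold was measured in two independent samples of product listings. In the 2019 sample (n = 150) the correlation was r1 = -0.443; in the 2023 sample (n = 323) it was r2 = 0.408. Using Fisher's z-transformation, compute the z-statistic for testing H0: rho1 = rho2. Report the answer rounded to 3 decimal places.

-9.125

z1 = atanh(-0.443) = -0.475957,  z2 = atanh(0.408) = 0.433209
SE = √(1/(n1−3) + 1/(n2−3)) = √(1/147 + 1/320) = √(0.0068027 + 0.0031250) = √0.0099277 = 0.099638
z = (z1 − z2)/SE = (-0.475957 − 0.433209) / 0.099638 = -0.909166 / 0.099638 = -9.125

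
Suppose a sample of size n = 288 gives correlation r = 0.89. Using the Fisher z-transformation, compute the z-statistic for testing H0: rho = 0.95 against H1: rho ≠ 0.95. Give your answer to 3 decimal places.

-6.919

Fisher z: atanh(0.89) = 1.421926, atanh(0.95) = 1.831781
z = (z_r − z_0)·√(n−3) = (1.421926 − 1.831781)·√285 = -0.409855 · 16.881943 = -6.919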